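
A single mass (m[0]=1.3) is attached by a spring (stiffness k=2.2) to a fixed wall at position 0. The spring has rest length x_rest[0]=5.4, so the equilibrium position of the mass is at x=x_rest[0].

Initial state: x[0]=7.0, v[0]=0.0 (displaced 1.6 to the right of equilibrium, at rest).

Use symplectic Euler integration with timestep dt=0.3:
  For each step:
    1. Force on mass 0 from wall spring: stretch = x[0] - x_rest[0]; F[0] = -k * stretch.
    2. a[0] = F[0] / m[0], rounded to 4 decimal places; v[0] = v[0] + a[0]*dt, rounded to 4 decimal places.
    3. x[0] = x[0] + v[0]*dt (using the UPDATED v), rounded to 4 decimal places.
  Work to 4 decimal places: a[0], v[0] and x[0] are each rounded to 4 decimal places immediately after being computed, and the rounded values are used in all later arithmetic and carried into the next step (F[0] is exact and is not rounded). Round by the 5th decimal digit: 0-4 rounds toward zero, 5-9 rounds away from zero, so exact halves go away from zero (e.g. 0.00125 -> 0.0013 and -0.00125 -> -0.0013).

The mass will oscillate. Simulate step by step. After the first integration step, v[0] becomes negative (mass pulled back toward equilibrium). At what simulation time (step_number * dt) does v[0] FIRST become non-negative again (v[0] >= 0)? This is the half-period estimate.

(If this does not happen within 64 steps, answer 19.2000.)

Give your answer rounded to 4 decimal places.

Step 0: x=[7.0000] v=[0.0000]
Step 1: x=[6.7563] v=[-0.8123]
Step 2: x=[6.3060] v=[-1.5009]
Step 3: x=[5.7177] v=[-1.9609]
Step 4: x=[5.0810] v=[-2.1222]
Step 5: x=[4.4929] v=[-1.9603]
Step 6: x=[4.0430] v=[-1.4998]
Step 7: x=[3.7997] v=[-0.8109]
Step 8: x=[3.8002] v=[0.0016]
First v>=0 after going negative at step 8, time=2.4000

Answer: 2.4000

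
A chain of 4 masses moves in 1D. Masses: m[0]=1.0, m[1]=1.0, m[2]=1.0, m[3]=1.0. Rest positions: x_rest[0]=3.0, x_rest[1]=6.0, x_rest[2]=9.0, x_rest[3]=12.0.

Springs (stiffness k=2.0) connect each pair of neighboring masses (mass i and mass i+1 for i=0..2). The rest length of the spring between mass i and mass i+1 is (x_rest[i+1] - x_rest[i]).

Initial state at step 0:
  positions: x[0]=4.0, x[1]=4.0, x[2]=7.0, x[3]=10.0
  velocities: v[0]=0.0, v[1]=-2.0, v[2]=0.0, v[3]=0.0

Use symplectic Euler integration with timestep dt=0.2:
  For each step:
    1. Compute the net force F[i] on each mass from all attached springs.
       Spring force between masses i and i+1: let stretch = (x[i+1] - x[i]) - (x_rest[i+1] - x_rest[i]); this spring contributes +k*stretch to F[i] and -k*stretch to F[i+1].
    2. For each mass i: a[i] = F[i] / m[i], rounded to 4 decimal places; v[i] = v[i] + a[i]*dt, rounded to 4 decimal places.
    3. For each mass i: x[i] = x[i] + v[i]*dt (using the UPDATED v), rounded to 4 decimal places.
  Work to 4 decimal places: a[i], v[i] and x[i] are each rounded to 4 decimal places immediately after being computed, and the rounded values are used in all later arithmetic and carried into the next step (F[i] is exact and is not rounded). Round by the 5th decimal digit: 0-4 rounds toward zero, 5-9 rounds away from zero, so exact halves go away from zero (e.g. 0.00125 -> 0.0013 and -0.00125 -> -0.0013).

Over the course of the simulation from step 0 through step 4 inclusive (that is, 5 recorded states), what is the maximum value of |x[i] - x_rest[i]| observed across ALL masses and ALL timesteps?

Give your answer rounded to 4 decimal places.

Answer: 2.1600

Derivation:
Step 0: x=[4.0000 4.0000 7.0000 10.0000] v=[0.0000 -2.0000 0.0000 0.0000]
Step 1: x=[3.7600 3.8400 7.0000 10.0000] v=[-1.2000 -0.8000 0.0000 0.0000]
Step 2: x=[3.2864 3.9264 6.9872 10.0000] v=[-2.3680 0.4320 -0.0640 0.0000]
Step 3: x=[2.6240 4.2065 6.9706 9.9990] v=[-3.3120 1.4003 -0.0832 -0.0051]
Step 4: x=[1.8482 4.5811 6.9751 9.9957] v=[-3.8790 1.8729 0.0225 -0.0165]
Max displacement = 2.1600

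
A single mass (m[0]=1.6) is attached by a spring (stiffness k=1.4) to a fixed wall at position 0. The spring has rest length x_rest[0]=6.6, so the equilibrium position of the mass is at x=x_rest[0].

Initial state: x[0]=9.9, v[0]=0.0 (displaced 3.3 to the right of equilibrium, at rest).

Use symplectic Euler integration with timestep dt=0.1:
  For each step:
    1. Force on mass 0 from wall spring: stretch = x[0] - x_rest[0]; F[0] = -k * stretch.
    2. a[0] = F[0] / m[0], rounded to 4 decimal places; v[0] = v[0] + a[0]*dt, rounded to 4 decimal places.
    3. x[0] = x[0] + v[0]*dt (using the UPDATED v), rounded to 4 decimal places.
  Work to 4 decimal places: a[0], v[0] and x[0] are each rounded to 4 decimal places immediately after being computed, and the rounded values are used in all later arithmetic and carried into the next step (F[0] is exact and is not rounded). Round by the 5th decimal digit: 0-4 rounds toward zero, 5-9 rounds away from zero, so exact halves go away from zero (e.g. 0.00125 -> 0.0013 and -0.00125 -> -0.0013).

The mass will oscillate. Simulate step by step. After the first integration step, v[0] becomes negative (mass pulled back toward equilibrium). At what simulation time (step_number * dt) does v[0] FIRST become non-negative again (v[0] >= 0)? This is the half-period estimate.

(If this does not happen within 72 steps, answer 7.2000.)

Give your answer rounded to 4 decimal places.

Step 0: x=[9.9000] v=[0.0000]
Step 1: x=[9.8711] v=[-0.2888]
Step 2: x=[9.8136] v=[-0.5750]
Step 3: x=[9.7280] v=[-0.8562]
Step 4: x=[9.6150] v=[-1.1299]
Step 5: x=[9.4756] v=[-1.3937]
Step 6: x=[9.3111] v=[-1.6453]
Step 7: x=[9.1229] v=[-1.8825]
Step 8: x=[8.9126] v=[-2.1033]
Step 9: x=[8.6820] v=[-2.3057]
Step 10: x=[8.4332] v=[-2.4879]
Step 11: x=[8.1684] v=[-2.6483]
Step 12: x=[7.8899] v=[-2.7855]
Step 13: x=[7.6001] v=[-2.8984]
Step 14: x=[7.3015] v=[-2.9859]
Step 15: x=[6.9968] v=[-3.0473]
Step 16: x=[6.6886] v=[-3.0820]
Step 17: x=[6.3796] v=[-3.0898]
Step 18: x=[6.0726] v=[-3.0705]
Step 19: x=[5.7702] v=[-3.0244]
Step 20: x=[5.4750] v=[-2.9518]
Step 21: x=[5.1897] v=[-2.8534]
Step 22: x=[4.9167] v=[-2.7300]
Step 23: x=[4.6584] v=[-2.5827]
Step 24: x=[4.4171] v=[-2.4128]
Step 25: x=[4.1949] v=[-2.2218]
Step 26: x=[3.9938] v=[-2.0114]
Step 27: x=[3.8155] v=[-1.7834]
Step 28: x=[3.6615] v=[-1.5398]
Step 29: x=[3.5332] v=[-1.2827]
Step 30: x=[3.4318] v=[-1.0144]
Step 31: x=[3.3581] v=[-0.7372]
Step 32: x=[3.3128] v=[-0.4535]
Step 33: x=[3.2962] v=[-0.1659]
Step 34: x=[3.3085] v=[0.1232]
First v>=0 after going negative at step 34, time=3.4000

Answer: 3.4000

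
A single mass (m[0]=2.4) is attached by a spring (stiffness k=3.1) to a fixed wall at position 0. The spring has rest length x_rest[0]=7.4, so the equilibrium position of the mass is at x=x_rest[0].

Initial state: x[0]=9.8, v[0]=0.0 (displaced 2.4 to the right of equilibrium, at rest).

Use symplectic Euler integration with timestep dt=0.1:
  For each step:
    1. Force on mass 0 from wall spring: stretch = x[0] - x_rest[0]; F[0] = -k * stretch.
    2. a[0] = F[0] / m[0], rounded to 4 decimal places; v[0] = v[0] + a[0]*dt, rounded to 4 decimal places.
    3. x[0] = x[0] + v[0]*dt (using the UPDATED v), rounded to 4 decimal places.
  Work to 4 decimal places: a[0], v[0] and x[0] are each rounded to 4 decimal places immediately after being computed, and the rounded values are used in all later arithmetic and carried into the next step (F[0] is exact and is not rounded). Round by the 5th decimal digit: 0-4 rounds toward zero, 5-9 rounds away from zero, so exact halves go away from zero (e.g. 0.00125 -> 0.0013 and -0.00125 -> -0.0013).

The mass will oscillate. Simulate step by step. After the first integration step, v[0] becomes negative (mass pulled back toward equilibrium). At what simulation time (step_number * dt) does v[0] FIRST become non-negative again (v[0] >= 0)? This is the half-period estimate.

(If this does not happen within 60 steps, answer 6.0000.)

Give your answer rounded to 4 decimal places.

Step 0: x=[9.8000] v=[0.0000]
Step 1: x=[9.7690] v=[-0.3100]
Step 2: x=[9.7074] v=[-0.6160]
Step 3: x=[9.6160] v=[-0.9140]
Step 4: x=[9.4960] v=[-1.2002]
Step 5: x=[9.3489] v=[-1.4709]
Step 6: x=[9.1766] v=[-1.7226]
Step 7: x=[8.9814] v=[-1.9521]
Step 8: x=[8.7658] v=[-2.1564]
Step 9: x=[8.5325] v=[-2.3328]
Step 10: x=[8.2846] v=[-2.4791]
Step 11: x=[8.0253] v=[-2.5934]
Step 12: x=[7.7579] v=[-2.6742]
Step 13: x=[7.4859] v=[-2.7204]
Step 14: x=[7.2128] v=[-2.7315]
Step 15: x=[6.9421] v=[-2.7073]
Step 16: x=[6.6773] v=[-2.6482]
Step 17: x=[6.4218] v=[-2.5549]
Step 18: x=[6.1789] v=[-2.4286]
Step 19: x=[5.9518] v=[-2.2709]
Step 20: x=[5.7434] v=[-2.0838]
Step 21: x=[5.5564] v=[-1.8698]
Step 22: x=[5.3932] v=[-1.6317]
Step 23: x=[5.2560] v=[-1.3725]
Step 24: x=[5.1464] v=[-1.0956]
Step 25: x=[5.0660] v=[-0.8045]
Step 26: x=[5.0157] v=[-0.5030]
Step 27: x=[4.9962] v=[-0.1950]
Step 28: x=[5.0078] v=[0.1155]
First v>=0 after going negative at step 28, time=2.8000

Answer: 2.8000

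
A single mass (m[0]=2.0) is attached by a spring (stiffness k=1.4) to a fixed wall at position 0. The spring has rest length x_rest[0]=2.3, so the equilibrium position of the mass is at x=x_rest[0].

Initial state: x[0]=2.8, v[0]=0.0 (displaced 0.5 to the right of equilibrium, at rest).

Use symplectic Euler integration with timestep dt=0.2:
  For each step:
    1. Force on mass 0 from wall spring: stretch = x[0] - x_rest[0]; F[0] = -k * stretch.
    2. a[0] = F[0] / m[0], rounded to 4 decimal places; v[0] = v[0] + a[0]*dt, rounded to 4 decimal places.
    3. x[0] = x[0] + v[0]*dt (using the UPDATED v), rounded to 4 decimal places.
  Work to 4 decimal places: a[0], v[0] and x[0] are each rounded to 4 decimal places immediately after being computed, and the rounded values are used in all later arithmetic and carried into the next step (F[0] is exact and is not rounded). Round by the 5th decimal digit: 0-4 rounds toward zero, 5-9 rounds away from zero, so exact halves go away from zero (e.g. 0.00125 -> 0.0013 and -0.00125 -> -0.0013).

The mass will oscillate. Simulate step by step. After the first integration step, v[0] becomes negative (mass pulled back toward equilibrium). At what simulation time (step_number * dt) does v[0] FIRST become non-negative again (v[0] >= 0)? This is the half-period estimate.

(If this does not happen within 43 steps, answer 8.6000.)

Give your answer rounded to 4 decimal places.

Step 0: x=[2.8000] v=[0.0000]
Step 1: x=[2.7860] v=[-0.0700]
Step 2: x=[2.7584] v=[-0.1380]
Step 3: x=[2.7180] v=[-0.2022]
Step 4: x=[2.6659] v=[-0.2607]
Step 5: x=[2.6035] v=[-0.3119]
Step 6: x=[2.5326] v=[-0.3544]
Step 7: x=[2.4552] v=[-0.3870]
Step 8: x=[2.3735] v=[-0.4087]
Step 9: x=[2.2897] v=[-0.4190]
Step 10: x=[2.2062] v=[-0.4176]
Step 11: x=[2.1253] v=[-0.4045]
Step 12: x=[2.0493] v=[-0.3800]
Step 13: x=[1.9803] v=[-0.3449]
Step 14: x=[1.9203] v=[-0.3001]
Step 15: x=[1.8709] v=[-0.2469]
Step 16: x=[1.8335] v=[-0.1868]
Step 17: x=[1.8092] v=[-0.1215]
Step 18: x=[1.7986] v=[-0.0528]
Step 19: x=[1.8021] v=[0.0174]
First v>=0 after going negative at step 19, time=3.8000

Answer: 3.8000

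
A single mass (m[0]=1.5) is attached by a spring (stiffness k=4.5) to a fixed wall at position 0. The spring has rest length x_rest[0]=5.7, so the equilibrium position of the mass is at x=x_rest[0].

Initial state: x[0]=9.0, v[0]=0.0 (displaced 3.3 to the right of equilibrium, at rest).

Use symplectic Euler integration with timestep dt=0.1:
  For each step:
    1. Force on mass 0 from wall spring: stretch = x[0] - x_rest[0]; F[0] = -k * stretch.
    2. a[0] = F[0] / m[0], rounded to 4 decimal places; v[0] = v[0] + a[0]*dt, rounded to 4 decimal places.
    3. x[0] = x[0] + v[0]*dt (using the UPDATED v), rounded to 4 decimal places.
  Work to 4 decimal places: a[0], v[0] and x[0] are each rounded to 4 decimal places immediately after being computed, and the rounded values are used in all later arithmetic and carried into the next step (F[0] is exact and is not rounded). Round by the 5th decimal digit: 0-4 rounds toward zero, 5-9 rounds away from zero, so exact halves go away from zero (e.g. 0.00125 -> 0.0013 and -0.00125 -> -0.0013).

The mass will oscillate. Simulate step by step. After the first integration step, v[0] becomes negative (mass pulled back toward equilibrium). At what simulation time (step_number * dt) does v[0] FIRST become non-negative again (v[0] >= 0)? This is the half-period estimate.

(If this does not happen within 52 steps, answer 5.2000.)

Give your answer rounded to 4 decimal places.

Answer: 1.9000

Derivation:
Step 0: x=[9.0000] v=[0.0000]
Step 1: x=[8.9010] v=[-0.9900]
Step 2: x=[8.7060] v=[-1.9503]
Step 3: x=[8.4208] v=[-2.8521]
Step 4: x=[8.0540] v=[-3.6683]
Step 5: x=[7.6166] v=[-4.3745]
Step 6: x=[7.1217] v=[-4.9495]
Step 7: x=[6.5841] v=[-5.3760]
Step 8: x=[6.0200] v=[-5.6412]
Step 9: x=[5.4463] v=[-5.7372]
Step 10: x=[4.8802] v=[-5.6611]
Step 11: x=[4.3387] v=[-5.4152]
Step 12: x=[3.8380] v=[-5.0068]
Step 13: x=[3.3932] v=[-4.4482]
Step 14: x=[3.0176] v=[-3.7562]
Step 15: x=[2.7225] v=[-2.9515]
Step 16: x=[2.5167] v=[-2.0583]
Step 17: x=[2.4064] v=[-1.1033]
Step 18: x=[2.3949] v=[-0.1152]
Step 19: x=[2.4825] v=[0.8763]
First v>=0 after going negative at step 19, time=1.9000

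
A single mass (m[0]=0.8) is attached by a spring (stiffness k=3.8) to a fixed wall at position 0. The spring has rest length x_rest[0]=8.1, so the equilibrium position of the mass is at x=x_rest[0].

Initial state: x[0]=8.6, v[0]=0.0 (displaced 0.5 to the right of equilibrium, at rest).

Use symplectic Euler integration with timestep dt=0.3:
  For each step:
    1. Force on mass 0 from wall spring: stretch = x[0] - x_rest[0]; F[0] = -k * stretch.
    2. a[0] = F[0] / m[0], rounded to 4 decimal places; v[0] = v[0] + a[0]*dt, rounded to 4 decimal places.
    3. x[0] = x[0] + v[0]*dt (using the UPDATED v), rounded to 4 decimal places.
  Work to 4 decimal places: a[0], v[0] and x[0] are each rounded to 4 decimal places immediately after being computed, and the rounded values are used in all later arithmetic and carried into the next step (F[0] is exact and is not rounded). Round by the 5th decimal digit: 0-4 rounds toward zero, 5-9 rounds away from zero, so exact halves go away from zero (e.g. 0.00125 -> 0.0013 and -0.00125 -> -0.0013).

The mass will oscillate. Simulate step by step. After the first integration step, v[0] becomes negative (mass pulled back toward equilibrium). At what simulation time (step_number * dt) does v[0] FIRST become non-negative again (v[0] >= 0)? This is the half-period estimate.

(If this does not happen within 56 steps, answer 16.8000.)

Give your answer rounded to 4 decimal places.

Answer: 1.5000

Derivation:
Step 0: x=[8.6000] v=[0.0000]
Step 1: x=[8.3863] v=[-0.7125]
Step 2: x=[8.0502] v=[-1.1205]
Step 3: x=[7.7354] v=[-1.0495]
Step 4: x=[7.5764] v=[-0.5299]
Step 5: x=[7.6413] v=[0.2162]
First v>=0 after going negative at step 5, time=1.5000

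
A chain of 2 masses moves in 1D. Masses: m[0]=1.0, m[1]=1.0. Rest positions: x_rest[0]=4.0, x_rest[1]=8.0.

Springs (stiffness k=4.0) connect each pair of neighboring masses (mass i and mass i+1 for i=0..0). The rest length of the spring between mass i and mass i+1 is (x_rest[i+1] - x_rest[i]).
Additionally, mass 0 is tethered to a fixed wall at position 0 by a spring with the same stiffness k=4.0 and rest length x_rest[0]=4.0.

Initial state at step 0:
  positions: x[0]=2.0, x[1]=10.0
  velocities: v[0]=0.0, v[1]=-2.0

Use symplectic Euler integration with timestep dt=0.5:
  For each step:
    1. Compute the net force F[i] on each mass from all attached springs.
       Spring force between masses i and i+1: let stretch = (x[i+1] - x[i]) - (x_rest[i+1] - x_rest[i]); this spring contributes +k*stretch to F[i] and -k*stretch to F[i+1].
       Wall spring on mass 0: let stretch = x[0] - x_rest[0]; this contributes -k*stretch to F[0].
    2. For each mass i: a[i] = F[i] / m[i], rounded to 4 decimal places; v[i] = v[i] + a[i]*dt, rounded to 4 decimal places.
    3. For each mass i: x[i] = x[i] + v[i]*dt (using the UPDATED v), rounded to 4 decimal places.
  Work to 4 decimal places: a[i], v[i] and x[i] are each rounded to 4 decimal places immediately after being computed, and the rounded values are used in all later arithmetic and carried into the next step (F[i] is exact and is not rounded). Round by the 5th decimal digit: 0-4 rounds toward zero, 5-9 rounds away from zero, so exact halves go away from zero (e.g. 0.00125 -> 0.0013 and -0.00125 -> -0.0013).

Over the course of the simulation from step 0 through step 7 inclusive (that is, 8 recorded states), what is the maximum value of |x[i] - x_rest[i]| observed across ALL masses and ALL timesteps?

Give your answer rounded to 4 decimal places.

Step 0: x=[2.0000 10.0000] v=[0.0000 -2.0000]
Step 1: x=[8.0000 5.0000] v=[12.0000 -10.0000]
Step 2: x=[3.0000 7.0000] v=[-10.0000 4.0000]
Step 3: x=[-1.0000 9.0000] v=[-8.0000 4.0000]
Step 4: x=[6.0000 5.0000] v=[14.0000 -8.0000]
Step 5: x=[6.0000 6.0000] v=[0.0000 2.0000]
Step 6: x=[0.0000 11.0000] v=[-12.0000 10.0000]
Step 7: x=[5.0000 9.0000] v=[10.0000 -4.0000]
Max displacement = 5.0000

Answer: 5.0000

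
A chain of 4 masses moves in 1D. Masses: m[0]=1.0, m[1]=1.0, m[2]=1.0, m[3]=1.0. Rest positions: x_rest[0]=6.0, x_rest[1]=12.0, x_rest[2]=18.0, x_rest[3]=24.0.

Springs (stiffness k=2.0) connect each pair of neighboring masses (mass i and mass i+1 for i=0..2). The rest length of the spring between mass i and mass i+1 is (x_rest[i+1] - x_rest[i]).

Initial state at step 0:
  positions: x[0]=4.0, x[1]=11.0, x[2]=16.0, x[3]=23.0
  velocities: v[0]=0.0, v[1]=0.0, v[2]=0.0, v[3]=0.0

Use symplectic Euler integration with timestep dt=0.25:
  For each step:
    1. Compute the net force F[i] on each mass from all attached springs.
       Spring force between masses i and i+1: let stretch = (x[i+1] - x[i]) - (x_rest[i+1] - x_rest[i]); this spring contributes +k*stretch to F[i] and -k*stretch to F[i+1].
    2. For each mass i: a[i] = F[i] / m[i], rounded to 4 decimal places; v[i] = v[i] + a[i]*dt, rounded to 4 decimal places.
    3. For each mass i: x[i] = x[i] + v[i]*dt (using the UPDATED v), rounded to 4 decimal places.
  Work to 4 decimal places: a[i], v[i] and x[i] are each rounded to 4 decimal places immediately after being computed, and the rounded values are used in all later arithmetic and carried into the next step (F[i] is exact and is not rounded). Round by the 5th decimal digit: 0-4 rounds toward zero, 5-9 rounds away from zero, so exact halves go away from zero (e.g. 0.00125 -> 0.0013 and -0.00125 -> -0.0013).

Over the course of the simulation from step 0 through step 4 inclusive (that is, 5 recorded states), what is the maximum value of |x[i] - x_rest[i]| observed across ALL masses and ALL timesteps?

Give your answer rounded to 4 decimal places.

Step 0: x=[4.0000 11.0000 16.0000 23.0000] v=[0.0000 0.0000 0.0000 0.0000]
Step 1: x=[4.1250 10.7500 16.2500 22.8750] v=[0.5000 -1.0000 1.0000 -0.5000]
Step 2: x=[4.3281 10.3594 16.6406 22.6719] v=[0.8125 -1.5625 1.5625 -0.8125]
Step 3: x=[4.5352 10.0000 17.0000 22.4649] v=[0.8282 -1.4376 1.4376 -0.8282]
Step 4: x=[4.6754 9.8325 17.1675 22.3247] v=[0.5606 -0.6700 0.6701 -0.5607]
Max displacement = 2.1675

Answer: 2.1675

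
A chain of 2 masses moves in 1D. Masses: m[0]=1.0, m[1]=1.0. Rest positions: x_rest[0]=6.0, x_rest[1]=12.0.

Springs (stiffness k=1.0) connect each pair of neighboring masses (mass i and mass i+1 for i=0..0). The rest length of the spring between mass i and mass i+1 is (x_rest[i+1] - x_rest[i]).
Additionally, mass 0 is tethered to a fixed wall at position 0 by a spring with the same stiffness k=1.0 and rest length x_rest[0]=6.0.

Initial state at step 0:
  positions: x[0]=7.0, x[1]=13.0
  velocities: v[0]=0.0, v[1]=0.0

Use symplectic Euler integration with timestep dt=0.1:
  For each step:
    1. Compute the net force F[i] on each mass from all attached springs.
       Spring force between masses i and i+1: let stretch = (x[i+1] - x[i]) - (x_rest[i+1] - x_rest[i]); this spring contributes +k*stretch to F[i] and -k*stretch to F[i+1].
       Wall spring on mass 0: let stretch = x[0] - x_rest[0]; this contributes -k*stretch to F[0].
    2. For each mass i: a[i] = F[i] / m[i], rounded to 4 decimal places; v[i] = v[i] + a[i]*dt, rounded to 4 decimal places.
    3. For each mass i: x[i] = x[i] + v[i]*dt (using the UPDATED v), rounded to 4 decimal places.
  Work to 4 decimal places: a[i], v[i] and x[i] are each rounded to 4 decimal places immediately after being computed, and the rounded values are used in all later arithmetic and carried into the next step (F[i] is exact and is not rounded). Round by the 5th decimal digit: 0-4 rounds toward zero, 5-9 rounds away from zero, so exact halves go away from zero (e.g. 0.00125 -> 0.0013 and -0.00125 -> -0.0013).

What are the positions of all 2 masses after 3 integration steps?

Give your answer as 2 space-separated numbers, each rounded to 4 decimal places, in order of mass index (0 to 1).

Step 0: x=[7.0000 13.0000] v=[0.0000 0.0000]
Step 1: x=[6.9900 13.0000] v=[-0.1000 0.0000]
Step 2: x=[6.9702 12.9999] v=[-0.1980 -0.0010]
Step 3: x=[6.9410 12.9995] v=[-0.2921 -0.0040]

Answer: 6.9410 12.9995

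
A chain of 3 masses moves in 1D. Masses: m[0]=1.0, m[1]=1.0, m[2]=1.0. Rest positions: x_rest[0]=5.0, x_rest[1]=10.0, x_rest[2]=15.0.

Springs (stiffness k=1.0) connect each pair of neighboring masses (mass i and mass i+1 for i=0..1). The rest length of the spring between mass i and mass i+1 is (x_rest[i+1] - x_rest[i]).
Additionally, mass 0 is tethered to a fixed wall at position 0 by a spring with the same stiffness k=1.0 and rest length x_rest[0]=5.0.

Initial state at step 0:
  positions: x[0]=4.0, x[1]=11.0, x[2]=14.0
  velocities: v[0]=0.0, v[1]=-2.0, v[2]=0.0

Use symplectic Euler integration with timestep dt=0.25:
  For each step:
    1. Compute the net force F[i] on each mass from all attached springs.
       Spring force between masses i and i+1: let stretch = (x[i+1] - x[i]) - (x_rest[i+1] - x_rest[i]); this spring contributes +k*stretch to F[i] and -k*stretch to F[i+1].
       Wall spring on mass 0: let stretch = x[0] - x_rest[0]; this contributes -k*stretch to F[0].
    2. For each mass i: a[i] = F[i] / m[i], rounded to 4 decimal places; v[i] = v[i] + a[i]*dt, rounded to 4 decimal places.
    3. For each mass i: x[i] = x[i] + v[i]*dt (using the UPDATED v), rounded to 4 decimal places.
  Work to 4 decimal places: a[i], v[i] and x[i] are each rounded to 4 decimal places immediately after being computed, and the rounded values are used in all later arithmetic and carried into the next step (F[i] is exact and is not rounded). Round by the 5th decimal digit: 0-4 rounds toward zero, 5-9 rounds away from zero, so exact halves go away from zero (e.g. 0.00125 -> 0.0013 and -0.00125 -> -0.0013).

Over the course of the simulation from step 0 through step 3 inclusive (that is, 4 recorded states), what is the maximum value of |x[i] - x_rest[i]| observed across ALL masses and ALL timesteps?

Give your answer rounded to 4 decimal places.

Step 0: x=[4.0000 11.0000 14.0000] v=[0.0000 -2.0000 0.0000]
Step 1: x=[4.1875 10.2500 14.1250] v=[0.7500 -3.0000 0.5000]
Step 2: x=[4.4922 9.3633 14.3203] v=[1.2188 -3.5469 0.7813]
Step 3: x=[4.8206 8.4820 14.5183] v=[1.3135 -3.5254 0.7921]
Max displacement = 1.5180

Answer: 1.5180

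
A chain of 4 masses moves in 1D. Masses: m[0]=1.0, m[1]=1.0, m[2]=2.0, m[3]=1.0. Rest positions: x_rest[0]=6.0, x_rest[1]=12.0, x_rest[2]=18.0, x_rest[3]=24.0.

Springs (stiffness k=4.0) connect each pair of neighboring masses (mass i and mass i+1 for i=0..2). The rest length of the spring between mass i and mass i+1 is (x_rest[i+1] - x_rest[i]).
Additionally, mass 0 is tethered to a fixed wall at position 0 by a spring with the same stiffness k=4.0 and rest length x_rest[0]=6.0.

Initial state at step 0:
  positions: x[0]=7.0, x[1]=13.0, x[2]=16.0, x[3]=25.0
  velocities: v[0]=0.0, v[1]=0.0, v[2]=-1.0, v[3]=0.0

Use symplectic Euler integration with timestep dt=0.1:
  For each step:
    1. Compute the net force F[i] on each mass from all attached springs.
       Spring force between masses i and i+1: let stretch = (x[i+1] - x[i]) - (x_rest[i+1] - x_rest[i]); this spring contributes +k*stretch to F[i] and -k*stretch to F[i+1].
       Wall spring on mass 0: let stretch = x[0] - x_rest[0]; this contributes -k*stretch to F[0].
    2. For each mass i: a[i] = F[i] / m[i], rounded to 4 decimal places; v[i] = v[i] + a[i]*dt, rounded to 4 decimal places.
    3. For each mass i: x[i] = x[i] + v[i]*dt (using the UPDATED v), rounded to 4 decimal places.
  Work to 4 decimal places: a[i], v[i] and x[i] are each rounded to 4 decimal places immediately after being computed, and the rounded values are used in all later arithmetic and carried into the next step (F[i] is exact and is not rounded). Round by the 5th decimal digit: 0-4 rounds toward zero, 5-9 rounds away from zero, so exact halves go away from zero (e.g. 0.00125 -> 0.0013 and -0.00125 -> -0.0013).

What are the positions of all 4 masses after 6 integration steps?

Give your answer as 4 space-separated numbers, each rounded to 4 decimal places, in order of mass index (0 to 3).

Answer: 6.0892 11.1450 17.4375 22.9673

Derivation:
Step 0: x=[7.0000 13.0000 16.0000 25.0000] v=[0.0000 0.0000 -1.0000 0.0000]
Step 1: x=[6.9600 12.8800 16.0200 24.8800] v=[-0.4000 -1.2000 0.2000 -1.2000]
Step 2: x=[6.8784 12.6488 16.1544 24.6456] v=[-0.8160 -2.3120 1.3440 -2.3440]
Step 3: x=[6.7525 12.3270 16.3885 24.3116] v=[-1.2592 -3.2179 2.3411 -3.3405]
Step 4: x=[6.5795 11.9447 16.6998 23.9006] v=[-1.7304 -3.8231 3.1134 -4.1097]
Step 5: x=[6.3579 11.5380 17.0601 23.4416] v=[-2.2161 -4.0671 3.6025 -4.5900]
Step 6: x=[6.0892 11.1450 17.4375 22.9673] v=[-2.6872 -3.9303 3.7744 -4.7426]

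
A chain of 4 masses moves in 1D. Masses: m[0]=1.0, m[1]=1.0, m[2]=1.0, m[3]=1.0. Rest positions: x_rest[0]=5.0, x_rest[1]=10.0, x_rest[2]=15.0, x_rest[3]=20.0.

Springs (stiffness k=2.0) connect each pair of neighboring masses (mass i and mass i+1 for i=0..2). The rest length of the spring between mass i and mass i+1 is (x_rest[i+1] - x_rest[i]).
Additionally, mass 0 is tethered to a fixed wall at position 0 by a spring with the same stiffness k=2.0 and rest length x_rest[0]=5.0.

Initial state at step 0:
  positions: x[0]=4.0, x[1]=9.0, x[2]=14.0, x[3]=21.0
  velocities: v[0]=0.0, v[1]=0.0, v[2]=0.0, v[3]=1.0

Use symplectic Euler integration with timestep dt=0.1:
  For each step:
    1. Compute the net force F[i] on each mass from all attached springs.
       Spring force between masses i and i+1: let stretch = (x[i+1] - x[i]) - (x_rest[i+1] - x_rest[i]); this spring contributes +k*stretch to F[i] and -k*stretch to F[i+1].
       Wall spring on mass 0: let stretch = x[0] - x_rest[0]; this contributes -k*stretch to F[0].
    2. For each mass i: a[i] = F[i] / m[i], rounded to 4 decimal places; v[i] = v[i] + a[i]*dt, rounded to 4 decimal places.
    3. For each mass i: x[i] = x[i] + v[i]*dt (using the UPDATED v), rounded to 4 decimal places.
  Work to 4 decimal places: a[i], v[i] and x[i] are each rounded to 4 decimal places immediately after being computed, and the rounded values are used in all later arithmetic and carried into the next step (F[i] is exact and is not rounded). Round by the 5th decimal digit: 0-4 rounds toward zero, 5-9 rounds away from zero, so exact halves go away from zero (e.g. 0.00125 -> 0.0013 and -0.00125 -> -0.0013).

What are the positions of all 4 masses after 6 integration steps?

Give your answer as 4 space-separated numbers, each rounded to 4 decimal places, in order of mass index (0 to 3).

Answer: 4.3685 9.0770 14.7479 20.7998

Derivation:
Step 0: x=[4.0000 9.0000 14.0000 21.0000] v=[0.0000 0.0000 0.0000 1.0000]
Step 1: x=[4.0200 9.0000 14.0400 21.0600] v=[0.2000 0.0000 0.4000 0.6000]
Step 2: x=[4.0592 9.0012 14.1196 21.0796] v=[0.3920 0.0120 0.7960 0.1960]
Step 3: x=[4.1161 9.0059 14.2360 21.0600] v=[0.5686 0.0473 1.1643 -0.1960]
Step 4: x=[4.1884 9.0174 14.3843 21.0039] v=[0.7233 0.1154 1.4831 -0.5608]
Step 5: x=[4.2735 9.0397 14.5577 20.9154] v=[0.8514 0.2230 1.7336 -0.8847]
Step 6: x=[4.3685 9.0770 14.7479 20.7998] v=[0.9499 0.3734 1.9015 -1.1562]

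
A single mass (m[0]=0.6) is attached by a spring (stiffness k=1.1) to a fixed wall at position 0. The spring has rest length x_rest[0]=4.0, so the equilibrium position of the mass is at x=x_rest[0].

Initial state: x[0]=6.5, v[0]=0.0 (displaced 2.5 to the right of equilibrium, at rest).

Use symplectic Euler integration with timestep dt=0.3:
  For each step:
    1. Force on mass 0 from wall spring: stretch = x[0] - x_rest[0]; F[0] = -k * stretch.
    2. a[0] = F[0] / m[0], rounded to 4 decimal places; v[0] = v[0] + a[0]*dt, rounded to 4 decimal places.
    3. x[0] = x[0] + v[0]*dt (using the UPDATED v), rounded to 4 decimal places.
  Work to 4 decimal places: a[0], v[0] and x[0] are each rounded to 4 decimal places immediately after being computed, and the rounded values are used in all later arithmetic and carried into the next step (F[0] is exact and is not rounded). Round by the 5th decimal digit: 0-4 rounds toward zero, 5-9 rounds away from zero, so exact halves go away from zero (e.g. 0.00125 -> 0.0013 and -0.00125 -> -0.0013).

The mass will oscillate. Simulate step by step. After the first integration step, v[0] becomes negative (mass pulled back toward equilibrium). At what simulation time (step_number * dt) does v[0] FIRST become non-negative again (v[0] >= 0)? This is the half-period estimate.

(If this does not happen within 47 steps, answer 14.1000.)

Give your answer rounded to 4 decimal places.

Step 0: x=[6.5000] v=[0.0000]
Step 1: x=[6.0875] v=[-1.3750]
Step 2: x=[5.3306] v=[-2.5231]
Step 3: x=[4.3541] v=[-3.2549]
Step 4: x=[3.3192] v=[-3.4497]
Step 5: x=[2.3966] v=[-3.0753]
Step 6: x=[1.7386] v=[-2.1934]
Step 7: x=[1.4537] v=[-0.9496]
Step 8: x=[1.5890] v=[0.4509]
First v>=0 after going negative at step 8, time=2.4000

Answer: 2.4000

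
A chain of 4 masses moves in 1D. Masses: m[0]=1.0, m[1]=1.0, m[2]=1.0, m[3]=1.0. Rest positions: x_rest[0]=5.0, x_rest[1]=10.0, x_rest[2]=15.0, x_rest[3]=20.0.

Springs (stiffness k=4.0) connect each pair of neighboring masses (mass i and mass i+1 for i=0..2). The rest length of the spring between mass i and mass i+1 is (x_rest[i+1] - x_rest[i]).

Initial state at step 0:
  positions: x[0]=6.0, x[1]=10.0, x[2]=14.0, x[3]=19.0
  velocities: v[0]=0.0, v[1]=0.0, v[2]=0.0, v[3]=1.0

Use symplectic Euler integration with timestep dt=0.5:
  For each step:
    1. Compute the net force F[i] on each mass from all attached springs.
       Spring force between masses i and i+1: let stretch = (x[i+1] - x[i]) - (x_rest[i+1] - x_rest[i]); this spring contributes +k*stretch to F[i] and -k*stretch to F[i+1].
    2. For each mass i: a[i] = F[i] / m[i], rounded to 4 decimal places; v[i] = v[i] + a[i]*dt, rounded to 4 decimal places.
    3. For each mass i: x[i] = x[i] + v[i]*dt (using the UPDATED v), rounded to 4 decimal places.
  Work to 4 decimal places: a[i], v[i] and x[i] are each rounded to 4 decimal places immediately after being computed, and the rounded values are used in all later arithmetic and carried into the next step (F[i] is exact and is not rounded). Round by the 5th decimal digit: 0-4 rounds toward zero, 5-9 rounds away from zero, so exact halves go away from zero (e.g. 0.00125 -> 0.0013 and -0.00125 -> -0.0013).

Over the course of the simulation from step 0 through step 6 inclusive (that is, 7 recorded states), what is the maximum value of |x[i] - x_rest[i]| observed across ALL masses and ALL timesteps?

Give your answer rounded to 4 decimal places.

Answer: 1.5000

Derivation:
Step 0: x=[6.0000 10.0000 14.0000 19.0000] v=[0.0000 0.0000 0.0000 1.0000]
Step 1: x=[5.0000 10.0000 15.0000 19.5000] v=[-2.0000 0.0000 2.0000 1.0000]
Step 2: x=[4.0000 10.0000 15.5000 20.5000] v=[-2.0000 0.0000 1.0000 2.0000]
Step 3: x=[4.0000 9.5000 15.5000 21.5000] v=[0.0000 -1.0000 0.0000 2.0000]
Step 4: x=[4.5000 9.5000 15.5000 21.5000] v=[1.0000 0.0000 0.0000 0.0000]
Step 5: x=[5.0000 10.5000 15.5000 20.5000] v=[1.0000 2.0000 0.0000 -2.0000]
Step 6: x=[6.0000 11.0000 15.5000 19.5000] v=[2.0000 1.0000 0.0000 -2.0000]
Max displacement = 1.5000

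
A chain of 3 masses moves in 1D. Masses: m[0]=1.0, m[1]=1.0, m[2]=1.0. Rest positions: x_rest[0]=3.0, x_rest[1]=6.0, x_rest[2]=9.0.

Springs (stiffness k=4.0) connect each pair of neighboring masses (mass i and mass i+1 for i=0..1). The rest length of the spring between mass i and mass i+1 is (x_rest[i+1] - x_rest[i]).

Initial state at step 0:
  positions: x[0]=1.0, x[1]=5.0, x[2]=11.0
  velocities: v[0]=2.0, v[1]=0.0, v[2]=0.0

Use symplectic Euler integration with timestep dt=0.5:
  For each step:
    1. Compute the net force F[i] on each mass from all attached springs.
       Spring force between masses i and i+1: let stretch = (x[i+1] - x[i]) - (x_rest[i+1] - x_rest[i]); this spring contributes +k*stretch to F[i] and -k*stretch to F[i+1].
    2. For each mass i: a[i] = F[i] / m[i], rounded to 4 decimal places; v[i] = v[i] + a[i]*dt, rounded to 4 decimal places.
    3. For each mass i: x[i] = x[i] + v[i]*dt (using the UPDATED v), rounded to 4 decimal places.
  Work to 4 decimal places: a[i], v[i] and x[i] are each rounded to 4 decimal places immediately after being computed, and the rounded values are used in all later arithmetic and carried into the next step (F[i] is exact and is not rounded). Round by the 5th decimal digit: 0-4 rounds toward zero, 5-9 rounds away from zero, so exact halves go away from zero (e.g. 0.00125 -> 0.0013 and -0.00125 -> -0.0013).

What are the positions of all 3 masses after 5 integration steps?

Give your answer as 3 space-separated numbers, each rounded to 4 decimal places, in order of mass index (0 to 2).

Step 0: x=[1.0000 5.0000 11.0000] v=[2.0000 0.0000 0.0000]
Step 1: x=[3.0000 7.0000 8.0000] v=[4.0000 4.0000 -6.0000]
Step 2: x=[6.0000 6.0000 7.0000] v=[6.0000 -2.0000 -2.0000]
Step 3: x=[6.0000 6.0000 8.0000] v=[0.0000 0.0000 2.0000]
Step 4: x=[3.0000 8.0000 10.0000] v=[-6.0000 4.0000 4.0000]
Step 5: x=[2.0000 7.0000 13.0000] v=[-2.0000 -2.0000 6.0000]

Answer: 2.0000 7.0000 13.0000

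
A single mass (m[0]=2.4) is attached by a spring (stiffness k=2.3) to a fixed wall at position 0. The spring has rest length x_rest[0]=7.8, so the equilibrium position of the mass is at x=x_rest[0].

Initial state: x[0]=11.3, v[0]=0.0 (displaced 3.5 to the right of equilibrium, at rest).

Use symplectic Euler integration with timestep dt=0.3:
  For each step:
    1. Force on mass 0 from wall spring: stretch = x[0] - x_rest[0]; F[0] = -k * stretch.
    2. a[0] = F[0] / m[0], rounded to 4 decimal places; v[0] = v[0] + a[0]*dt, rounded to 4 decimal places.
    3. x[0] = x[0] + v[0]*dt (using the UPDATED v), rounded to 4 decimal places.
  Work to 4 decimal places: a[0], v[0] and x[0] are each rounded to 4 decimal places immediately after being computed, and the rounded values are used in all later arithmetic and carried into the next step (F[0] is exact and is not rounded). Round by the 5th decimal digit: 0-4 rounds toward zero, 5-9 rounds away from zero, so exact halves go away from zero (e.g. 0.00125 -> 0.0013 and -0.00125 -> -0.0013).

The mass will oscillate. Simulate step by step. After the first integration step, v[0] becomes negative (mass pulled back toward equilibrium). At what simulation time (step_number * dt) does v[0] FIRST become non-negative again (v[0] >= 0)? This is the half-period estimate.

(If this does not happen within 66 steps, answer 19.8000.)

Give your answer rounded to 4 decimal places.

Step 0: x=[11.3000] v=[0.0000]
Step 1: x=[10.9981] v=[-1.0063]
Step 2: x=[10.4204] v=[-1.9257]
Step 3: x=[9.6167] v=[-2.6791]
Step 4: x=[8.6563] v=[-3.2014]
Step 5: x=[7.6220] v=[-3.4476]
Step 6: x=[6.6031] v=[-3.3964]
Step 7: x=[5.6874] v=[-3.0523]
Step 8: x=[4.9539] v=[-2.4449]
Step 9: x=[4.4659] v=[-1.6267]
Step 10: x=[4.2655] v=[-0.6681]
Step 11: x=[4.3699] v=[0.3481]
First v>=0 after going negative at step 11, time=3.3000

Answer: 3.3000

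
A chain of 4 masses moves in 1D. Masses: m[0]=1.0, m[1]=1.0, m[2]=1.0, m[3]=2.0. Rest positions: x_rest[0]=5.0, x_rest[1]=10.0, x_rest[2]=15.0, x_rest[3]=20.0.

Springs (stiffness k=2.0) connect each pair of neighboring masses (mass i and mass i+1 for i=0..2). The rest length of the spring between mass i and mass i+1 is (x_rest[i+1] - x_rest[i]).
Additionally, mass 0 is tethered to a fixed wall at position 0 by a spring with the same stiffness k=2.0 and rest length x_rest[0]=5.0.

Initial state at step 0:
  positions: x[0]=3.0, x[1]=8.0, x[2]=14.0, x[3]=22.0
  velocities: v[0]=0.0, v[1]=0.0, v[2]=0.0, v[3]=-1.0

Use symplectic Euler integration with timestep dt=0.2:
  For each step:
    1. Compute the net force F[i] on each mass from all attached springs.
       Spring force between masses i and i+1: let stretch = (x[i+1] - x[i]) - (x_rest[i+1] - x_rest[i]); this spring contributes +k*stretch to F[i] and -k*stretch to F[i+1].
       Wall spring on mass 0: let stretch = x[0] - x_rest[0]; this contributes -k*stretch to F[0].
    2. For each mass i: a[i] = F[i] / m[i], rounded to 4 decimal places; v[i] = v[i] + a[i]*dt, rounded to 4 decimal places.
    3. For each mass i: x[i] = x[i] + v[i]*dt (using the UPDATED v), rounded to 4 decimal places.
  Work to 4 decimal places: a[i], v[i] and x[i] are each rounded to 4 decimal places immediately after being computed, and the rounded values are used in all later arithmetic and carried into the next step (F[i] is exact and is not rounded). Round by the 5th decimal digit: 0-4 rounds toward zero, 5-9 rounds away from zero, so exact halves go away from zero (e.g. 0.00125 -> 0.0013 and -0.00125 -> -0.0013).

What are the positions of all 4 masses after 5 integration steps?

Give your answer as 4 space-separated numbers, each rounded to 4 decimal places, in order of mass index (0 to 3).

Step 0: x=[3.0000 8.0000 14.0000 22.0000] v=[0.0000 0.0000 0.0000 -1.0000]
Step 1: x=[3.1600 8.0800 14.1600 21.6800] v=[0.8000 0.4000 0.8000 -1.6000]
Step 2: x=[3.4608 8.2528 14.4352 21.2592] v=[1.5040 0.8640 1.3760 -2.1040]
Step 3: x=[3.8681 8.5368 14.7617 20.7654] v=[2.0365 1.4202 1.6326 -2.4688]
Step 4: x=[4.3394 8.9453 15.0705 20.2315] v=[2.3567 2.0427 1.5441 -2.6695]
Step 5: x=[4.8321 9.4754 15.3022 19.6912] v=[2.4633 2.6504 1.1584 -2.7017]

Answer: 4.8321 9.4754 15.3022 19.6912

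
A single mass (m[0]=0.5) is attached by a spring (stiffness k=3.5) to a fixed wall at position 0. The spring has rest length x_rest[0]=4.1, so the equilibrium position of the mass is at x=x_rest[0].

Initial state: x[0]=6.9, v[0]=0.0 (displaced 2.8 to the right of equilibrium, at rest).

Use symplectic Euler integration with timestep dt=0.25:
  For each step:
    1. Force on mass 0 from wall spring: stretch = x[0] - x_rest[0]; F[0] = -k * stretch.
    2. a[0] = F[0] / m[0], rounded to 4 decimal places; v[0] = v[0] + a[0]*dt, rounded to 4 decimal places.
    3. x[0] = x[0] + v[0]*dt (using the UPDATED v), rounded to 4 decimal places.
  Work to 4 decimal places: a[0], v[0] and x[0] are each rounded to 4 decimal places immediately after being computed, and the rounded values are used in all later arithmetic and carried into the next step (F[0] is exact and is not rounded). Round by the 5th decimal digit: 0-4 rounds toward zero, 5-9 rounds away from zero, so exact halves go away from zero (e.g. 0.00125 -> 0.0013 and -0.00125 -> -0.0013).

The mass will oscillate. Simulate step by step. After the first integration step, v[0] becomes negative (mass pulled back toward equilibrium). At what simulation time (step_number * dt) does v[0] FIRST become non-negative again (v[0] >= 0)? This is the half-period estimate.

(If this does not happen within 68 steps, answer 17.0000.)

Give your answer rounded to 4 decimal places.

Answer: 1.2500

Derivation:
Step 0: x=[6.9000] v=[0.0000]
Step 1: x=[5.6750] v=[-4.9000]
Step 2: x=[3.7609] v=[-7.6563]
Step 3: x=[1.9952] v=[-7.0629]
Step 4: x=[1.1503] v=[-3.3795]
Step 5: x=[1.5959] v=[1.7825]
First v>=0 after going negative at step 5, time=1.2500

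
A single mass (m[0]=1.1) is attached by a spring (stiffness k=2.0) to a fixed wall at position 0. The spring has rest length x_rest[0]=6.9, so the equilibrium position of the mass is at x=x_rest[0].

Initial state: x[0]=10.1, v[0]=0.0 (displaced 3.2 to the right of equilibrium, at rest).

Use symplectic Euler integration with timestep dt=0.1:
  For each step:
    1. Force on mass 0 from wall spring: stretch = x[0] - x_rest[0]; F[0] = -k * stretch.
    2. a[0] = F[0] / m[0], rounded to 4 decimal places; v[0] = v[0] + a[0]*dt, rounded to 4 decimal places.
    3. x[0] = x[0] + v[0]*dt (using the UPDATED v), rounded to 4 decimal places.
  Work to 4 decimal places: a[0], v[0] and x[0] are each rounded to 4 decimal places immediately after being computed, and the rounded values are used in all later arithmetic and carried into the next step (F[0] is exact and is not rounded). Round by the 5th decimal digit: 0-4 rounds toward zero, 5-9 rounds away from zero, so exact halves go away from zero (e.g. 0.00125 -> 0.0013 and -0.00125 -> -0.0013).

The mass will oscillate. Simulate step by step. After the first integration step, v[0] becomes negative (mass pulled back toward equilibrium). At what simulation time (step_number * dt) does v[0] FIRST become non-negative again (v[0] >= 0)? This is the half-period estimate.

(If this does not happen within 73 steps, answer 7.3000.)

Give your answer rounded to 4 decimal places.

Answer: 2.4000

Derivation:
Step 0: x=[10.1000] v=[0.0000]
Step 1: x=[10.0418] v=[-0.5818]
Step 2: x=[9.9265] v=[-1.1530]
Step 3: x=[9.7562] v=[-1.7033]
Step 4: x=[9.5339] v=[-2.2226]
Step 5: x=[9.2638] v=[-2.7015]
Step 6: x=[8.9507] v=[-3.1313]
Step 7: x=[8.6003] v=[-3.5042]
Step 8: x=[8.2190] v=[-3.8134]
Step 9: x=[7.8137] v=[-4.0532]
Step 10: x=[7.3918] v=[-4.2193]
Step 11: x=[6.9609] v=[-4.3087]
Step 12: x=[6.5289] v=[-4.3198]
Step 13: x=[6.1037] v=[-4.2523]
Step 14: x=[5.6930] v=[-4.1075]
Step 15: x=[5.3042] v=[-3.8881]
Step 16: x=[4.9444] v=[-3.5980]
Step 17: x=[4.6202] v=[-3.2424]
Step 18: x=[4.3374] v=[-2.8279]
Step 19: x=[4.1012] v=[-2.3620]
Step 20: x=[3.9159] v=[-1.8531]
Step 21: x=[3.7849] v=[-1.3105]
Step 22: x=[3.7105] v=[-0.7441]
Step 23: x=[3.6941] v=[-0.1642]
Step 24: x=[3.7360] v=[0.4187]
First v>=0 after going negative at step 24, time=2.4000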